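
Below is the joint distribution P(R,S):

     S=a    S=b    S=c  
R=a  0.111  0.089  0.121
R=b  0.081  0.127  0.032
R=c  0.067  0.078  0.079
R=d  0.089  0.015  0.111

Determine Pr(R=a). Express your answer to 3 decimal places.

P(R=a) = 0.111 + 0.089 + 0.121 = 0.321.

0.321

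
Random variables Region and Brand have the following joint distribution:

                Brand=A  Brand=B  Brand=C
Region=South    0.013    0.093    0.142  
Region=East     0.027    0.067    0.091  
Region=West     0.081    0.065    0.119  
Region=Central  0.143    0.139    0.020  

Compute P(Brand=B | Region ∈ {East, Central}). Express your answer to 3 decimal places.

P(Region=East) = 0.027 + 0.067 + 0.091 = 0.185.
P(Region=Central) = 0.143 + 0.139 + 0.020 = 0.302.
P(Region ∈ {East, Central}) = 0.185 + 0.302 = 0.487; P(Brand=B, Region ∈ {East, Central}) = 0.067 + 0.139 = 0.206.
P(Brand=B | Region ∈ {East, Central}) = 0.206/0.487 = 0.423.

0.423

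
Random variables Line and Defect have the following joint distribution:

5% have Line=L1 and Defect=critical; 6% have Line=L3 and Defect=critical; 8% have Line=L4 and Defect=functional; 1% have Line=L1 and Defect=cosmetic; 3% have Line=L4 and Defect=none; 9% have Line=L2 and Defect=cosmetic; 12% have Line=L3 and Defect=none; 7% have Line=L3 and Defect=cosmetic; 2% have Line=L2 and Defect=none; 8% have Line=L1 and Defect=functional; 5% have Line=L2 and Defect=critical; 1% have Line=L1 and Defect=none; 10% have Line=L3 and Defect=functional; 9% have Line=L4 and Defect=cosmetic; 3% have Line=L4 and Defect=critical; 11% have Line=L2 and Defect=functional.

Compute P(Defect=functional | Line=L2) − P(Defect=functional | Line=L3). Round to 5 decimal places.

0.12169

P(Line=L2) = 0.02 + 0.09 + 0.11 + 0.05 = 0.27; P(Defect=functional | Line=L2) = 0.11/0.27 = 0.407407.
P(Line=L3) = 0.12 + 0.07 + 0.10 + 0.06 = 0.35; P(Defect=functional | Line=L3) = 0.10/0.35 = 0.285714.
Difference = 0.12169.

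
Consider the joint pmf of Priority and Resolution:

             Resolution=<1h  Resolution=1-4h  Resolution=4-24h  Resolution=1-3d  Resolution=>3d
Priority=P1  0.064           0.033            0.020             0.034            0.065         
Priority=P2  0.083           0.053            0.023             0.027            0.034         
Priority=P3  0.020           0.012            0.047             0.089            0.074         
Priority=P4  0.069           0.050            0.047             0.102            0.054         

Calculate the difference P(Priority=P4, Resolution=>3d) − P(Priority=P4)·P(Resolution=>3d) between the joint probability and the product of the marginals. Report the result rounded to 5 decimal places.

-0.01909

P(Priority=P4) = 0.069 + 0.050 + 0.047 + 0.102 + 0.054 = 0.322.
P(Resolution=>3d) = 0.065 + 0.034 + 0.074 + 0.054 = 0.227.
P(Priority=P4, Resolution=>3d) − P(Priority=P4)P(Resolution=>3d) = 0.054 − 0.322×0.227 = -0.01909.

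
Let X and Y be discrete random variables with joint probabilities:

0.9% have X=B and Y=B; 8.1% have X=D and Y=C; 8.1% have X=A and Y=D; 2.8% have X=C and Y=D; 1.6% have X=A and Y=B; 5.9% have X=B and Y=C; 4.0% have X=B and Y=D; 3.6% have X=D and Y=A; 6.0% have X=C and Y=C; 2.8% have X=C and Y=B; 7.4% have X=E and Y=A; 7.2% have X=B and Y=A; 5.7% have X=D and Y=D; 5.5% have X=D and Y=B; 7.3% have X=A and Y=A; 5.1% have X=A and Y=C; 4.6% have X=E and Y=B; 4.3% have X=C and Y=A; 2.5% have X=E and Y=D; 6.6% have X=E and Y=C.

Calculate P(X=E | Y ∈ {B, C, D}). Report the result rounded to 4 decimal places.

P(Y=B) = 0.016 + 0.009 + 0.028 + 0.055 + 0.046 = 0.154.
P(Y=C) = 0.051 + 0.059 + 0.060 + 0.081 + 0.066 = 0.317.
P(Y=D) = 0.081 + 0.040 + 0.028 + 0.057 + 0.025 = 0.231.
P(Y ∈ {B, C, D}) = 0.154 + 0.317 + 0.231 = 0.702; P(X=E, Y ∈ {B, C, D}) = 0.046 + 0.066 + 0.025 = 0.137.
P(X=E | Y ∈ {B, C, D}) = 0.137/0.702 = 0.1952.

0.1952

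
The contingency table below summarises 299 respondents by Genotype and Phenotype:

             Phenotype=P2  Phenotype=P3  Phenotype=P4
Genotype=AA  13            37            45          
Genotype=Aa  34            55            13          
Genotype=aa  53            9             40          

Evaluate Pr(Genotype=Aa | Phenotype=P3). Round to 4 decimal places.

Total with Phenotype=P3: 37 + 55 + 9 = 101.
P(Genotype=Aa | Phenotype=P3) = 55/101 = 0.5446.

0.5446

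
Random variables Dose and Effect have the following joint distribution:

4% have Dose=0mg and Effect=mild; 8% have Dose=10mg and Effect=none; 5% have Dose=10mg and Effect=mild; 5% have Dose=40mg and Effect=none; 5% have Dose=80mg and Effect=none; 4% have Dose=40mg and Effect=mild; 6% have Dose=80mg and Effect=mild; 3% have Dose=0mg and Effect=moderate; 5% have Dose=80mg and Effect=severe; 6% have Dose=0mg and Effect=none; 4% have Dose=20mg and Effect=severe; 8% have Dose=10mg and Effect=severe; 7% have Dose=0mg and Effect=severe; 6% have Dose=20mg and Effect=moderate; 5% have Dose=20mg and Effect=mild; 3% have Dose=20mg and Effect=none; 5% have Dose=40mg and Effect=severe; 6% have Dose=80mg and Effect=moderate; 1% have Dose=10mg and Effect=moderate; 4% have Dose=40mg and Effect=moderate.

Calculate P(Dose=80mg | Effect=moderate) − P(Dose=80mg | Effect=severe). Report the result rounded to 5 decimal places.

P(Effect=moderate) = 0.03 + 0.01 + 0.06 + 0.04 + 0.06 = 0.20; P(Dose=80mg | Effect=moderate) = 0.06/0.20 = 0.300000.
P(Effect=severe) = 0.07 + 0.08 + 0.04 + 0.05 + 0.05 = 0.29; P(Dose=80mg | Effect=severe) = 0.05/0.29 = 0.172414.
Difference = 0.12759.

0.12759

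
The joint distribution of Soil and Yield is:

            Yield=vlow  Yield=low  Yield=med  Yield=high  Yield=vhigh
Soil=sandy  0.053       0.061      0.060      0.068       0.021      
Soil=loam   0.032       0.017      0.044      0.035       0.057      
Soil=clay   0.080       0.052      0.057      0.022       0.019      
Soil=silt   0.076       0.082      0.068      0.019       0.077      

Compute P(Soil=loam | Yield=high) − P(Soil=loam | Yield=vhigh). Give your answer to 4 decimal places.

P(Yield=high) = 0.068 + 0.035 + 0.022 + 0.019 = 0.144; P(Soil=loam | Yield=high) = 0.035/0.144 = 0.24306.
P(Yield=vhigh) = 0.021 + 0.057 + 0.019 + 0.077 = 0.174; P(Soil=loam | Yield=vhigh) = 0.057/0.174 = 0.32759.
Difference = -0.0845.

-0.0845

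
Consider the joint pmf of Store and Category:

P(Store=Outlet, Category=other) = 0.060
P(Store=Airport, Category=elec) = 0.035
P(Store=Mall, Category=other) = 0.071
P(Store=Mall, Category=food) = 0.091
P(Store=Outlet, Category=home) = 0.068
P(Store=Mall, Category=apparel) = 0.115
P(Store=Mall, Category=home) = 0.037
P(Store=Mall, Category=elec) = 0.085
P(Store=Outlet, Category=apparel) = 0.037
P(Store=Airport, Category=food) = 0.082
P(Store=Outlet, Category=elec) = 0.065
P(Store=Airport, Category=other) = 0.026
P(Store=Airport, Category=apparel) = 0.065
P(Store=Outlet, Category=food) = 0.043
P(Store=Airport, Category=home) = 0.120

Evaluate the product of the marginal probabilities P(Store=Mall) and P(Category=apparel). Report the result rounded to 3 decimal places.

0.087

P(Store=Mall) = 0.091 + 0.115 + 0.085 + 0.037 + 0.071 = 0.399.
P(Category=apparel) = 0.115 + 0.065 + 0.037 = 0.217.
Product: 0.399 × 0.217 = 0.087.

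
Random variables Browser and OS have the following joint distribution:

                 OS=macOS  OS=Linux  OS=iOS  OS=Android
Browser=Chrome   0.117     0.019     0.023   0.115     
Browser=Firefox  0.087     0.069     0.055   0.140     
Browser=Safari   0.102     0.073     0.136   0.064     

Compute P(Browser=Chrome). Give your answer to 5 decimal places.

P(Browser=Chrome) = 0.117 + 0.019 + 0.023 + 0.115 = 0.274.

0.27400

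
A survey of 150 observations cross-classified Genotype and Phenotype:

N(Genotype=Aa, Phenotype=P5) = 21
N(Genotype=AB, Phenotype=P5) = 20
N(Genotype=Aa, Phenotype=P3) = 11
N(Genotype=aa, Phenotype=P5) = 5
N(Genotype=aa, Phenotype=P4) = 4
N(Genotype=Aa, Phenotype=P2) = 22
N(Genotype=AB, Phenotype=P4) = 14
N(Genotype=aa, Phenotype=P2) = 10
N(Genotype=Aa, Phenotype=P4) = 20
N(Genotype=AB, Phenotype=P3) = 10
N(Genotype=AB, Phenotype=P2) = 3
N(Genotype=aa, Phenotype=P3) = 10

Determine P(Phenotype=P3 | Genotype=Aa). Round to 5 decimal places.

Total with Genotype=Aa: 22 + 11 + 20 + 21 = 74.
P(Phenotype=P3 | Genotype=Aa) = 11/74 = 0.14865.

0.14865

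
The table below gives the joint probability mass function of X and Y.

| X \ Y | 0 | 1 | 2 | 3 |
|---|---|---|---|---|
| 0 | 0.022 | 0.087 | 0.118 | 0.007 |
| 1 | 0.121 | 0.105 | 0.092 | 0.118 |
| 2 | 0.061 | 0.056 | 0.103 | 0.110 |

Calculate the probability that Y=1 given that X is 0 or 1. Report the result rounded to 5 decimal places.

P(X=0) = 0.022 + 0.087 + 0.118 + 0.007 = 0.234.
P(X=1) = 0.121 + 0.105 + 0.092 + 0.118 = 0.436.
P(X ∈ {0, 1}) = 0.234 + 0.436 = 0.670; P(Y=1, X ∈ {0, 1}) = 0.087 + 0.105 = 0.192.
P(Y=1 | X ∈ {0, 1}) = 0.192/0.670 = 0.28657.

0.28657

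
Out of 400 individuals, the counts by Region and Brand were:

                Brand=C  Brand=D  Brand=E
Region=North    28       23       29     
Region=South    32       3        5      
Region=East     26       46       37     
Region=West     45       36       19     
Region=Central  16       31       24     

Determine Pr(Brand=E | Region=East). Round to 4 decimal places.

0.3394

Total with Region=East: 26 + 46 + 37 = 109.
P(Brand=E | Region=East) = 37/109 = 0.3394.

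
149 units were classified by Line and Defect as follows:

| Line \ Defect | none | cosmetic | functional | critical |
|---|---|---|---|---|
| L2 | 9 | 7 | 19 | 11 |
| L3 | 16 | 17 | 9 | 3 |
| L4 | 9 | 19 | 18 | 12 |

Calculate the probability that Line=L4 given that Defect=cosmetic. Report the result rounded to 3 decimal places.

Total with Defect=cosmetic: 7 + 17 + 19 = 43.
P(Line=L4 | Defect=cosmetic) = 19/43 = 0.442.

0.442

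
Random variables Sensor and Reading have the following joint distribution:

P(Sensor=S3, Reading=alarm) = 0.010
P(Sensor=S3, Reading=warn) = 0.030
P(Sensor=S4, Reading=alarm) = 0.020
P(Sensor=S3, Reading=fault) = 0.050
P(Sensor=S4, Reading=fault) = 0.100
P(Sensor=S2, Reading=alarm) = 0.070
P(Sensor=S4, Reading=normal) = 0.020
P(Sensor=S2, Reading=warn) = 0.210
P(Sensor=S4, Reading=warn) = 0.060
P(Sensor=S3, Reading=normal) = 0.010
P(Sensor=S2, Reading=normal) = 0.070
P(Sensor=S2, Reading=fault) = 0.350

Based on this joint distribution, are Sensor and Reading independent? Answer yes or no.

yes

Every cell satisfies P(Sensor,Reading) = P(Sensor)·P(Reading). For instance P(Sensor=S2) = 0.700, P(Reading=alarm) = 0.100, and 0.700×0.100 = 0.070 matches the joint entry. So Sensor and Reading are independent.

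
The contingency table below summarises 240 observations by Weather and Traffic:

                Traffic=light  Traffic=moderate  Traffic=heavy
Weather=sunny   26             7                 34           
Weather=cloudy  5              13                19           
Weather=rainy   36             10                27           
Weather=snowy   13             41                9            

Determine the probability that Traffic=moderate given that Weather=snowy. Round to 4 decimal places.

0.6508

Total with Weather=snowy: 13 + 41 + 9 = 63.
P(Traffic=moderate | Weather=snowy) = 41/63 = 0.6508.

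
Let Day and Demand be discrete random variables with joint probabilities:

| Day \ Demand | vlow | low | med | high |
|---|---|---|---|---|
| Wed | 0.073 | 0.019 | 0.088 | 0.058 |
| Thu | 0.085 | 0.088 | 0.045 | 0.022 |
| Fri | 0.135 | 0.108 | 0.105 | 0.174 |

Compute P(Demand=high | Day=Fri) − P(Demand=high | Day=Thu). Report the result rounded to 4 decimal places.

0.2417

P(Day=Fri) = 0.135 + 0.108 + 0.105 + 0.174 = 0.522; P(Demand=high | Day=Fri) = 0.174/0.522 = 0.33333.
P(Day=Thu) = 0.085 + 0.088 + 0.045 + 0.022 = 0.240; P(Demand=high | Day=Thu) = 0.022/0.240 = 0.09167.
Difference = 0.2417.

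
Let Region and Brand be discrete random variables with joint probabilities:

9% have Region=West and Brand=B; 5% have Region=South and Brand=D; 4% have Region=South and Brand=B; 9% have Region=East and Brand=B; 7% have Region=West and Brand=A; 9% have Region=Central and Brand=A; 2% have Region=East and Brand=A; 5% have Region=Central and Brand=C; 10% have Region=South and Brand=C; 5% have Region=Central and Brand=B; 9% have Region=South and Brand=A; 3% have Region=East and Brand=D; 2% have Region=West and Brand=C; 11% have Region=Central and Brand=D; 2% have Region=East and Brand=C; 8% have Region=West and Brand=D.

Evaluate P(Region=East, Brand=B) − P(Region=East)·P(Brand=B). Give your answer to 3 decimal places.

P(Region=East) = 0.02 + 0.09 + 0.02 + 0.03 = 0.16.
P(Brand=B) = 0.04 + 0.09 + 0.09 + 0.05 = 0.27.
P(Region=East, Brand=B) − P(Region=East)P(Brand=B) = 0.09 − 0.16×0.27 = 0.047.

0.047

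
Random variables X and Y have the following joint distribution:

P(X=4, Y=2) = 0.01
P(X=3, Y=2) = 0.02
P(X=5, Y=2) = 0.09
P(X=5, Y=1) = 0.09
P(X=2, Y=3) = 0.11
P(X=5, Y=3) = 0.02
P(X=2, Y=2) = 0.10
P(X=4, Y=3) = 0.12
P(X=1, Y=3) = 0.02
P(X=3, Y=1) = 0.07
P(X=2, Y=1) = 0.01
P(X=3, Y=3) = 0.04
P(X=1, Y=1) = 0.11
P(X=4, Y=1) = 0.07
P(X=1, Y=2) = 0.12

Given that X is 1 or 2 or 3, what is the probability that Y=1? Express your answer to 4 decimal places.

P(X=1) = 0.11 + 0.12 + 0.02 = 0.25.
P(X=2) = 0.01 + 0.10 + 0.11 = 0.22.
P(X=3) = 0.07 + 0.02 + 0.04 = 0.13.
P(X ∈ {1, 2, 3}) = 0.25 + 0.22 + 0.13 = 0.60; P(Y=1, X ∈ {1, 2, 3}) = 0.11 + 0.01 + 0.07 = 0.19.
P(Y=1 | X ∈ {1, 2, 3}) = 0.19/0.60 = 0.3167.

0.3167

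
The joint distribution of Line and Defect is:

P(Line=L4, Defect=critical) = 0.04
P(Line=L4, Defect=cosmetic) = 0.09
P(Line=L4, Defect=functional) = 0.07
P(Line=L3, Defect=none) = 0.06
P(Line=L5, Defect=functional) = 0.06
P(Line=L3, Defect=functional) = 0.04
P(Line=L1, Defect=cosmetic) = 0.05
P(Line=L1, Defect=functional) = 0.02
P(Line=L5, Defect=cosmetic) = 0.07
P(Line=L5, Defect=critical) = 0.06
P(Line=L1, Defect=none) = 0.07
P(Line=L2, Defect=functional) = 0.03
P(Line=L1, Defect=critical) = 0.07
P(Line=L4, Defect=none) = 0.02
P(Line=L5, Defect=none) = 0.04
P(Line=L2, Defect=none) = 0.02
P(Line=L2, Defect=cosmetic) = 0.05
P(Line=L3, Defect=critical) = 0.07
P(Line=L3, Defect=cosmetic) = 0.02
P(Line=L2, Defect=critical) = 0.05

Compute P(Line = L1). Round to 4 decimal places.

P(Line=L1) = 0.07 + 0.05 + 0.02 + 0.07 = 0.21.

0.2100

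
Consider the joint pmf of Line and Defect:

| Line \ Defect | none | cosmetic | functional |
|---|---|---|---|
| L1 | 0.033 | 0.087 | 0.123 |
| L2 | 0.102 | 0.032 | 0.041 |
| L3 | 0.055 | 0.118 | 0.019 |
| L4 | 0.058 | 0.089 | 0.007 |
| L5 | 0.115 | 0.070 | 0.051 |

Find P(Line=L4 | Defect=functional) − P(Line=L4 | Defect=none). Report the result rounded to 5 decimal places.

P(Defect=functional) = 0.123 + 0.041 + 0.019 + 0.007 + 0.051 = 0.241; P(Line=L4 | Defect=functional) = 0.007/0.241 = 0.029046.
P(Defect=none) = 0.033 + 0.102 + 0.055 + 0.058 + 0.115 = 0.363; P(Line=L4 | Defect=none) = 0.058/0.363 = 0.159780.
Difference = -0.13073.

-0.13073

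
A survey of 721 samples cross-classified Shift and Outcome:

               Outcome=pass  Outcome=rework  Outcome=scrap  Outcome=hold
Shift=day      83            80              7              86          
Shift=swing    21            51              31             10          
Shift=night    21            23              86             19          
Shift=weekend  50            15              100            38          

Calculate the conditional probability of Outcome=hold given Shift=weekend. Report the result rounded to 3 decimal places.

0.187

Total with Shift=weekend: 50 + 15 + 100 + 38 = 203.
P(Outcome=hold | Shift=weekend) = 38/203 = 0.187.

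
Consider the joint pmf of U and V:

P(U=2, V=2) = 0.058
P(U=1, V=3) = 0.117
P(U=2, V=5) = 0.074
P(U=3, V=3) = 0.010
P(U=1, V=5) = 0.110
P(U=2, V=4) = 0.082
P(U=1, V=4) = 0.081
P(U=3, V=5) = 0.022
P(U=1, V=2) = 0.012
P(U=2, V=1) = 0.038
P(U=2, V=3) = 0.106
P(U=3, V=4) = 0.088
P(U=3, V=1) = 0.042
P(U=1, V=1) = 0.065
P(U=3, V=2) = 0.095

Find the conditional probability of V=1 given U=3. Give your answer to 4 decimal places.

P(U=3) = 0.042 + 0.095 + 0.010 + 0.088 + 0.022 = 0.257.
P(V=1 | U=3) = 0.042/0.257 = 0.1634.

0.1634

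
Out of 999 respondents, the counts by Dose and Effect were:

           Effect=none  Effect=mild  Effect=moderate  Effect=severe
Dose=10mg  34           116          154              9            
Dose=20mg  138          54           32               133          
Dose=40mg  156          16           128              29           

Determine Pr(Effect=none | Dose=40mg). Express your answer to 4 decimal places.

Total with Dose=40mg: 156 + 16 + 128 + 29 = 329.
P(Effect=none | Dose=40mg) = 156/329 = 0.4742.

0.4742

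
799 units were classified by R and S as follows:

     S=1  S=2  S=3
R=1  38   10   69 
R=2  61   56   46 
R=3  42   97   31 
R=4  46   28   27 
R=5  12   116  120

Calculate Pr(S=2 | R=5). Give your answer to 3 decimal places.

0.468

Total with R=5: 12 + 116 + 120 = 248.
P(S=2 | R=5) = 116/248 = 0.468.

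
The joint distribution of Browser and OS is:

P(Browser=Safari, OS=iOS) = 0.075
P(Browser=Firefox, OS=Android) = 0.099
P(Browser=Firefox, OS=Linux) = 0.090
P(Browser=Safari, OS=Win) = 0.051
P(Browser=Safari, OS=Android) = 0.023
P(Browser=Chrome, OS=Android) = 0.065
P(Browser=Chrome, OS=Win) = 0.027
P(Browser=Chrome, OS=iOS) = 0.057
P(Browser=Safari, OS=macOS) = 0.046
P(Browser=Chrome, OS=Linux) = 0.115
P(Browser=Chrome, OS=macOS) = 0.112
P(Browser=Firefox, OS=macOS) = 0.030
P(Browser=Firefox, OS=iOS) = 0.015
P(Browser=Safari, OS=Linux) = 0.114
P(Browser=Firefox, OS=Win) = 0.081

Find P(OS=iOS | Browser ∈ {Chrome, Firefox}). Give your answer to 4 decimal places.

P(Browser=Chrome) = 0.027 + 0.112 + 0.115 + 0.057 + 0.065 = 0.376.
P(Browser=Firefox) = 0.081 + 0.030 + 0.090 + 0.015 + 0.099 = 0.315.
P(Browser ∈ {Chrome, Firefox}) = 0.376 + 0.315 = 0.691; P(OS=iOS, Browser ∈ {Chrome, Firefox}) = 0.057 + 0.015 = 0.072.
P(OS=iOS | Browser ∈ {Chrome, Firefox}) = 0.072/0.691 = 0.1042.

0.1042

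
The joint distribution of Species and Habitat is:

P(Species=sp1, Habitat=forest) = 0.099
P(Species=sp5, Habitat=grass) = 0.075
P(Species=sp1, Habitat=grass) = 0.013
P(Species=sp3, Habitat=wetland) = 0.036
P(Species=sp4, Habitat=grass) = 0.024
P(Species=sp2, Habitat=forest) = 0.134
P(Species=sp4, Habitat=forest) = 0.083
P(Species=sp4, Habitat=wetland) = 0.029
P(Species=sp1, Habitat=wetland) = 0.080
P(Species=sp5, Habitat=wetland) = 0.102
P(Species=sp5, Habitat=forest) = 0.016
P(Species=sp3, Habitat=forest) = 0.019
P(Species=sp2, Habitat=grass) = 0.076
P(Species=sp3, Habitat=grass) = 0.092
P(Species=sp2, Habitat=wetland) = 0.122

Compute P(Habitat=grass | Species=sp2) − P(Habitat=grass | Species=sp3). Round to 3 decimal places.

-0.397

P(Species=sp2) = 0.134 + 0.076 + 0.122 = 0.332; P(Habitat=grass | Species=sp2) = 0.076/0.332 = 0.2289.
P(Species=sp3) = 0.019 + 0.092 + 0.036 = 0.147; P(Habitat=grass | Species=sp3) = 0.092/0.147 = 0.6259.
Difference = -0.397.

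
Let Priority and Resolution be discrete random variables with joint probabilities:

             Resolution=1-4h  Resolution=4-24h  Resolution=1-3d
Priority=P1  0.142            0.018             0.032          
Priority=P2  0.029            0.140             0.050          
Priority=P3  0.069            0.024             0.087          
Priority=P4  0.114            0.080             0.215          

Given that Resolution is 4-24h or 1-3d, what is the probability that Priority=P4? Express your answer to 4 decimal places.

0.4567

P(Resolution=4-24h) = 0.018 + 0.140 + 0.024 + 0.080 = 0.262.
P(Resolution=1-3d) = 0.032 + 0.050 + 0.087 + 0.215 = 0.384.
P(Resolution ∈ {4-24h, 1-3d}) = 0.262 + 0.384 = 0.646; P(Priority=P4, Resolution ∈ {4-24h, 1-3d}) = 0.080 + 0.215 = 0.295.
P(Priority=P4 | Resolution ∈ {4-24h, 1-3d}) = 0.295/0.646 = 0.4567.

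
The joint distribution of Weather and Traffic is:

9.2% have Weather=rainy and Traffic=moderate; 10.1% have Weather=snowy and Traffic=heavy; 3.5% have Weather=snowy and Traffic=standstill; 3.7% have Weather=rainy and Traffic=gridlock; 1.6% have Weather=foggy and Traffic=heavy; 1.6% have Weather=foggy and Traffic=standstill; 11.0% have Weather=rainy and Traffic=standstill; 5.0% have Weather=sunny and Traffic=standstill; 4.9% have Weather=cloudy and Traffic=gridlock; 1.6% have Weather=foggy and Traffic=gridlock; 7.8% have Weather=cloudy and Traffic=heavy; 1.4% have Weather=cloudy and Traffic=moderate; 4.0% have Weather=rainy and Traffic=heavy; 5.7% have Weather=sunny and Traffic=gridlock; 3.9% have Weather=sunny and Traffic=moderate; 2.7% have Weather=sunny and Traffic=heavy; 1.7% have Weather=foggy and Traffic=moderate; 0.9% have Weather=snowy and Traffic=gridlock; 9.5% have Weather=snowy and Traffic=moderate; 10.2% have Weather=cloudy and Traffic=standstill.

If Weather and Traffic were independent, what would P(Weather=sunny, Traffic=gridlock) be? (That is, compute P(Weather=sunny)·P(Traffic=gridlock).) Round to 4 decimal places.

0.0291

P(Weather=sunny) = 0.039 + 0.027 + 0.057 + 0.050 = 0.173.
P(Traffic=gridlock) = 0.057 + 0.049 + 0.037 + 0.009 + 0.016 = 0.168.
Product: 0.173 × 0.168 = 0.0291.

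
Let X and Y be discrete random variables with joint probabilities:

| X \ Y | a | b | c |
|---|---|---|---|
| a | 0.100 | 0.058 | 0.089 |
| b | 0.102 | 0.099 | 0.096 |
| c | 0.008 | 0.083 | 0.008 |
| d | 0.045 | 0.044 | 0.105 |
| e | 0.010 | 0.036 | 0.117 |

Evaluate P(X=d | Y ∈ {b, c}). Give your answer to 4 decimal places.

P(Y=b) = 0.058 + 0.099 + 0.083 + 0.044 + 0.036 = 0.320.
P(Y=c) = 0.089 + 0.096 + 0.008 + 0.105 + 0.117 = 0.415.
P(Y ∈ {b, c}) = 0.320 + 0.415 = 0.735; P(X=d, Y ∈ {b, c}) = 0.044 + 0.105 = 0.149.
P(X=d | Y ∈ {b, c}) = 0.149/0.735 = 0.2027.

0.2027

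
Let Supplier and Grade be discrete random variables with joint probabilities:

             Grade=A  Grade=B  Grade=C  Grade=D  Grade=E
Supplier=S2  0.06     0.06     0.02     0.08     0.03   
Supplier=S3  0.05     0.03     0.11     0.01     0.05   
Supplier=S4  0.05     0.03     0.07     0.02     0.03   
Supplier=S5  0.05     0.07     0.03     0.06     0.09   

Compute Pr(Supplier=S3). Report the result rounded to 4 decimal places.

0.2500

P(Supplier=S3) = 0.05 + 0.03 + 0.11 + 0.01 + 0.05 = 0.25.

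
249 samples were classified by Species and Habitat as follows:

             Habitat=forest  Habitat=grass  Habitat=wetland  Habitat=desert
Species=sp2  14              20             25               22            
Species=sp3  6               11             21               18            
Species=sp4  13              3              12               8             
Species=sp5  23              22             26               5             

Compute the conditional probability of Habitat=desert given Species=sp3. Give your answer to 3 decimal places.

0.321

Total with Species=sp3: 6 + 11 + 21 + 18 = 56.
P(Habitat=desert | Species=sp3) = 18/56 = 0.321.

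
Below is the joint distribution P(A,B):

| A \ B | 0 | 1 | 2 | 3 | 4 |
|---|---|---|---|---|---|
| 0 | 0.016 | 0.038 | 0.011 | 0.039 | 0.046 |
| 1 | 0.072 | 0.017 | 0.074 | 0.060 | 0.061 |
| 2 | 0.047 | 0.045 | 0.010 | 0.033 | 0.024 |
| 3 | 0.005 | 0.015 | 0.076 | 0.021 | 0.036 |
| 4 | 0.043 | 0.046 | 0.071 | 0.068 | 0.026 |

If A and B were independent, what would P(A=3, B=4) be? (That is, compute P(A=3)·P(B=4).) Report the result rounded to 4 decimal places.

P(A=3) = 0.005 + 0.015 + 0.076 + 0.021 + 0.036 = 0.153.
P(B=4) = 0.046 + 0.061 + 0.024 + 0.036 + 0.026 = 0.193.
Product: 0.153 × 0.193 = 0.0295.

0.0295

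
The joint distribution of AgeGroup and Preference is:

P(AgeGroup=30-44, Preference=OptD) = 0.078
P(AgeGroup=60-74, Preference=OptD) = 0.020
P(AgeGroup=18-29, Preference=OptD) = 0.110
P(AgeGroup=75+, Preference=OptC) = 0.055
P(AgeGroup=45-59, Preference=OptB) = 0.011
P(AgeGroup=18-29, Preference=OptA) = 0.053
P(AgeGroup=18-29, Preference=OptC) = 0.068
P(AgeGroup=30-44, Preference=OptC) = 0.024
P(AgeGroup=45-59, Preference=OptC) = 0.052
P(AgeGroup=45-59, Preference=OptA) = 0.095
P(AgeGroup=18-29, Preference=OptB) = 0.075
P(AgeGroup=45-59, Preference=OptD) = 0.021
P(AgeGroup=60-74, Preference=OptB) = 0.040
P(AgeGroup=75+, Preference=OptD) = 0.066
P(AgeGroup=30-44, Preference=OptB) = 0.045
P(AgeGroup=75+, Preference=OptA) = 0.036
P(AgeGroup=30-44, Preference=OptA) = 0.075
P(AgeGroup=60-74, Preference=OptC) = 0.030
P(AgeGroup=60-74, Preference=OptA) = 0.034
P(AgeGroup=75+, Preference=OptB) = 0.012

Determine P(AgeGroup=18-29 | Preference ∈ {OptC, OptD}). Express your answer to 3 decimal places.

0.340

P(Preference=OptC) = 0.068 + 0.024 + 0.052 + 0.030 + 0.055 = 0.229.
P(Preference=OptD) = 0.110 + 0.078 + 0.021 + 0.020 + 0.066 = 0.295.
P(Preference ∈ {OptC, OptD}) = 0.229 + 0.295 = 0.524; P(AgeGroup=18-29, Preference ∈ {OptC, OptD}) = 0.068 + 0.110 = 0.178.
P(AgeGroup=18-29 | Preference ∈ {OptC, OptD}) = 0.178/0.524 = 0.340.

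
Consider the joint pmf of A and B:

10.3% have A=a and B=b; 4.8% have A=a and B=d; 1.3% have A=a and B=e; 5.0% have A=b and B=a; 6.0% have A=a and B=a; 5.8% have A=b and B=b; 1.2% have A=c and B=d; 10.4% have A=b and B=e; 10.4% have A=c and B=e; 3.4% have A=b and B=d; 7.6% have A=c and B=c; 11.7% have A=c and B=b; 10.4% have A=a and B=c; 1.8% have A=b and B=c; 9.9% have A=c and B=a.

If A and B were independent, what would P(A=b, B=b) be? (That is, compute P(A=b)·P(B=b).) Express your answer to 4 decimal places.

0.0734

P(A=b) = 0.050 + 0.058 + 0.018 + 0.034 + 0.104 = 0.264.
P(B=b) = 0.103 + 0.058 + 0.117 = 0.278.
Product: 0.264 × 0.278 = 0.0734.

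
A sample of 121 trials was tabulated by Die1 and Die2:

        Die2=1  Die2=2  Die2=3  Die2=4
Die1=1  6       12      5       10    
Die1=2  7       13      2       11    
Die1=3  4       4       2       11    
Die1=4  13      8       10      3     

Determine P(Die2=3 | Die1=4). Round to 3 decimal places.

Total with Die1=4: 13 + 8 + 10 + 3 = 34.
P(Die2=3 | Die1=4) = 10/34 = 0.294.

0.294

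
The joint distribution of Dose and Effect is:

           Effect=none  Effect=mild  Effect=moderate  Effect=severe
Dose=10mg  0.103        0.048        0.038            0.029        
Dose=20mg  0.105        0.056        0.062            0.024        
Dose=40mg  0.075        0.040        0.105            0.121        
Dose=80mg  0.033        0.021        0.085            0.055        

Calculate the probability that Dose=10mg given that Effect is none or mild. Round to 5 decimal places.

0.31393

P(Effect=none) = 0.103 + 0.105 + 0.075 + 0.033 = 0.316.
P(Effect=mild) = 0.048 + 0.056 + 0.040 + 0.021 = 0.165.
P(Effect ∈ {none, mild}) = 0.316 + 0.165 = 0.481; P(Dose=10mg, Effect ∈ {none, mild}) = 0.103 + 0.048 = 0.151.
P(Dose=10mg | Effect ∈ {none, mild}) = 0.151/0.481 = 0.31393.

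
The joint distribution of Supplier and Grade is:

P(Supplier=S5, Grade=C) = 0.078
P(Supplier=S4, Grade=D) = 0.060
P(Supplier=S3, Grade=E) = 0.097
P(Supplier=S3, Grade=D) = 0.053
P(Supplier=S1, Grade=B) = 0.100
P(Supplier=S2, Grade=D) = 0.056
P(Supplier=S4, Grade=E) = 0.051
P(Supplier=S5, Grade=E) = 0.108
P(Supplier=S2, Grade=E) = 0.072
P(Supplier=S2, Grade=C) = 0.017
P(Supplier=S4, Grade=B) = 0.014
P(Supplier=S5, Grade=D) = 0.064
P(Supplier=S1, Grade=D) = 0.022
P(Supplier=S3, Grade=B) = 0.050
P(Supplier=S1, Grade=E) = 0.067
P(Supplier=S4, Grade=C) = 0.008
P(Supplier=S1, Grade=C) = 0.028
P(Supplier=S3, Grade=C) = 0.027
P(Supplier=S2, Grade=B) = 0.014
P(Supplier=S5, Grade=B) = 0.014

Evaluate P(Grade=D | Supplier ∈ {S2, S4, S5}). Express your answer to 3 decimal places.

P(Supplier=S2) = 0.014 + 0.017 + 0.056 + 0.072 = 0.159.
P(Supplier=S4) = 0.014 + 0.008 + 0.060 + 0.051 = 0.133.
P(Supplier=S5) = 0.014 + 0.078 + 0.064 + 0.108 = 0.264.
P(Supplier ∈ {S2, S4, S5}) = 0.159 + 0.133 + 0.264 = 0.556; P(Grade=D, Supplier ∈ {S2, S4, S5}) = 0.056 + 0.060 + 0.064 = 0.180.
P(Grade=D | Supplier ∈ {S2, S4, S5}) = 0.180/0.556 = 0.324.

0.324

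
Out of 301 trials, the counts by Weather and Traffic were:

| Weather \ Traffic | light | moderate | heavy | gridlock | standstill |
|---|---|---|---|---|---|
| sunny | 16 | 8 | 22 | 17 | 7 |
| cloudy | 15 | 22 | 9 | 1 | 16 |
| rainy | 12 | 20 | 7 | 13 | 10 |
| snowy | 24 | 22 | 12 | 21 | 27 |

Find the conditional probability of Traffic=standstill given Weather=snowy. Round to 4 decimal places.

0.2547

Total with Weather=snowy: 24 + 22 + 12 + 21 + 27 = 106.
P(Traffic=standstill | Weather=snowy) = 27/106 = 0.2547.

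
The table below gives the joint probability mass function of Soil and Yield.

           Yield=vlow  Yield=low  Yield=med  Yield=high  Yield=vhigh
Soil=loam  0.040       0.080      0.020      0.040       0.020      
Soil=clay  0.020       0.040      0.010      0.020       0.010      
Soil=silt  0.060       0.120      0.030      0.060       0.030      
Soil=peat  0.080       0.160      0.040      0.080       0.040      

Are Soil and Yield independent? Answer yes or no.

yes

Every cell satisfies P(Soil,Yield) = P(Soil)·P(Yield). For instance P(Soil=loam) = 0.200, P(Yield=med) = 0.100, and 0.200×0.100 = 0.020 matches the joint entry. So Soil and Yield are independent.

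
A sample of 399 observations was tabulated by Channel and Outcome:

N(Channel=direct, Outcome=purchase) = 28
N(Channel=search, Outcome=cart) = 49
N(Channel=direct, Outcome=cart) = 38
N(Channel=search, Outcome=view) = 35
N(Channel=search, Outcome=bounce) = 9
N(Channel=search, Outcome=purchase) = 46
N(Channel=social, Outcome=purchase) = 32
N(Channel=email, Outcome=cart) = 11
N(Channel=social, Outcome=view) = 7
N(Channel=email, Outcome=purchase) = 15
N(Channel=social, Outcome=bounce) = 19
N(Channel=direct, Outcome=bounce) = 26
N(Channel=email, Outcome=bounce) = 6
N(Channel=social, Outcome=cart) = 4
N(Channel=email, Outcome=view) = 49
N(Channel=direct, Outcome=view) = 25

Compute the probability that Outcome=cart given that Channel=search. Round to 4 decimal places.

Total with Channel=search: 9 + 35 + 49 + 46 = 139.
P(Outcome=cart | Channel=search) = 49/139 = 0.3525.

0.3525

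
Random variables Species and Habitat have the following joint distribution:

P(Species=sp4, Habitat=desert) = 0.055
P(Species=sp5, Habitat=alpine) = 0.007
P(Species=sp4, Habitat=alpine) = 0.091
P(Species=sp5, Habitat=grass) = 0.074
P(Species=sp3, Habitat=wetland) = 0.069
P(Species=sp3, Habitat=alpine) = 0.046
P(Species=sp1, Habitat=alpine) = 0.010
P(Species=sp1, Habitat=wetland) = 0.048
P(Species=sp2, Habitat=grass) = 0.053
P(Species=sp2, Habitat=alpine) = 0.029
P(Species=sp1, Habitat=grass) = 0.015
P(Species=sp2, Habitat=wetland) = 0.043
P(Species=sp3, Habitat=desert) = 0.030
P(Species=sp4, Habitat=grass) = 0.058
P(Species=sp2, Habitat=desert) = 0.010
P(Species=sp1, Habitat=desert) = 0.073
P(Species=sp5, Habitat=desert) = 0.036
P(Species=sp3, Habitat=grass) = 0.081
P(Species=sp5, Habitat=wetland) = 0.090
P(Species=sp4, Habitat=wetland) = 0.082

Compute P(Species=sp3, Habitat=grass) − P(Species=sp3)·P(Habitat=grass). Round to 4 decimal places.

0.0175

P(Species=sp3) = 0.081 + 0.069 + 0.030 + 0.046 = 0.226.
P(Habitat=grass) = 0.015 + 0.053 + 0.081 + 0.058 + 0.074 = 0.281.
P(Species=sp3, Habitat=grass) − P(Species=sp3)P(Habitat=grass) = 0.081 − 0.226×0.281 = 0.0175.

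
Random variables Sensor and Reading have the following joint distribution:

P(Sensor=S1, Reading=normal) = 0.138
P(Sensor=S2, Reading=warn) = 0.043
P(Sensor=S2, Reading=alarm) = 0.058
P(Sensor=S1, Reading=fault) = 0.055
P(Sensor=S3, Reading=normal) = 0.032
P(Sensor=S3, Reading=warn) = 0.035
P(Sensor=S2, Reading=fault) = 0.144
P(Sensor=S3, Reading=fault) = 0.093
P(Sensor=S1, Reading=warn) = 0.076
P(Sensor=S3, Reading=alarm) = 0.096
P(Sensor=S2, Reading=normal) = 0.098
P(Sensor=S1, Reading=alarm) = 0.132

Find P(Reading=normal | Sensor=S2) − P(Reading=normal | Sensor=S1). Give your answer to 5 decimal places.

-0.05843

P(Sensor=S2) = 0.098 + 0.043 + 0.058 + 0.144 = 0.343; P(Reading=normal | Sensor=S2) = 0.098/0.343 = 0.285714.
P(Sensor=S1) = 0.138 + 0.076 + 0.132 + 0.055 = 0.401; P(Reading=normal | Sensor=S1) = 0.138/0.401 = 0.344140.
Difference = -0.05843.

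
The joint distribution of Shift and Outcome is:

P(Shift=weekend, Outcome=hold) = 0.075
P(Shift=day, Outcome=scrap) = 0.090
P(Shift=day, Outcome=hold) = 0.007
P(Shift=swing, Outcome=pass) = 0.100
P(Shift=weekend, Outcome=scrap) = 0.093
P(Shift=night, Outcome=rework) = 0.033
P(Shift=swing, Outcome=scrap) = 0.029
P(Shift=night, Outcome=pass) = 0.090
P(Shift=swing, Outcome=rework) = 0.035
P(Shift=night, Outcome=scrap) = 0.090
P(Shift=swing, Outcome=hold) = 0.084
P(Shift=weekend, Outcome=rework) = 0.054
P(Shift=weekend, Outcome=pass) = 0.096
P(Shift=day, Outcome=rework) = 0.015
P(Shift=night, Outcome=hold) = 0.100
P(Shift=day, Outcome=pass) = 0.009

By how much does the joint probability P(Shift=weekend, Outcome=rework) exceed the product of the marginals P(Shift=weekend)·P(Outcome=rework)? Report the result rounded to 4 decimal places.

P(Shift=weekend) = 0.096 + 0.054 + 0.093 + 0.075 = 0.318.
P(Outcome=rework) = 0.015 + 0.035 + 0.033 + 0.054 = 0.137.
P(Shift=weekend, Outcome=rework) − P(Shift=weekend)P(Outcome=rework) = 0.054 − 0.318×0.137 = 0.0104.

0.0104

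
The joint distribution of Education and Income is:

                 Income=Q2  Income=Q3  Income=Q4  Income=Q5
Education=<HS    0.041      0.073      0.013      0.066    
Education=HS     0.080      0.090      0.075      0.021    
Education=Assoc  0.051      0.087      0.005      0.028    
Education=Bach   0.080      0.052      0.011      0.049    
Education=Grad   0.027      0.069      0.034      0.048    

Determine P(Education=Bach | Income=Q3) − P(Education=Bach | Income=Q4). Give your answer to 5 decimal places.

P(Income=Q3) = 0.073 + 0.090 + 0.087 + 0.052 + 0.069 = 0.371; P(Education=Bach | Income=Q3) = 0.052/0.371 = 0.140162.
P(Income=Q4) = 0.013 + 0.075 + 0.005 + 0.011 + 0.034 = 0.138; P(Education=Bach | Income=Q4) = 0.011/0.138 = 0.079710.
Difference = 0.06045.

0.06045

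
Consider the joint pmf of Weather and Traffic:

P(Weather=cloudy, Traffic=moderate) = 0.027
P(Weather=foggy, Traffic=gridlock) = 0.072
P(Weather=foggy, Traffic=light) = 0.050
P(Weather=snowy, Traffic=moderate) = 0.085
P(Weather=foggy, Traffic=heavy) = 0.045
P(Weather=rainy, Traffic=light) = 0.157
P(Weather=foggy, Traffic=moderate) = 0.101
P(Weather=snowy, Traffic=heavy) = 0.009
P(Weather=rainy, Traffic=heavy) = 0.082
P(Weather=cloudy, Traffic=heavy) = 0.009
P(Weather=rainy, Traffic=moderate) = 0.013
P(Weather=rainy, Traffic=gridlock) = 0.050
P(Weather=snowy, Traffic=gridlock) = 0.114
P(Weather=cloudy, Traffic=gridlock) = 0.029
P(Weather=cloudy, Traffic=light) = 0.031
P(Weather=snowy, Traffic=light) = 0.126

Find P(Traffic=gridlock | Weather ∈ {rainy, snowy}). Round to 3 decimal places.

P(Weather=rainy) = 0.157 + 0.013 + 0.082 + 0.050 = 0.302.
P(Weather=snowy) = 0.126 + 0.085 + 0.009 + 0.114 = 0.334.
P(Weather ∈ {rainy, snowy}) = 0.302 + 0.334 = 0.636; P(Traffic=gridlock, Weather ∈ {rainy, snowy}) = 0.050 + 0.114 = 0.164.
P(Traffic=gridlock | Weather ∈ {rainy, snowy}) = 0.164/0.636 = 0.258.

0.258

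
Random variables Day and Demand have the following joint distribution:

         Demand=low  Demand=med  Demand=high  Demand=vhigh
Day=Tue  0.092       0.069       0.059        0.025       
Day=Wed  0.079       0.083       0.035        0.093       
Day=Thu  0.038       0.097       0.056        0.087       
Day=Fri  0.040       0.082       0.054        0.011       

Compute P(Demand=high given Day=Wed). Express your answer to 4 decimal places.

0.1207

P(Day=Wed) = 0.079 + 0.083 + 0.035 + 0.093 = 0.290.
P(Demand=high | Day=Wed) = 0.035/0.290 = 0.1207.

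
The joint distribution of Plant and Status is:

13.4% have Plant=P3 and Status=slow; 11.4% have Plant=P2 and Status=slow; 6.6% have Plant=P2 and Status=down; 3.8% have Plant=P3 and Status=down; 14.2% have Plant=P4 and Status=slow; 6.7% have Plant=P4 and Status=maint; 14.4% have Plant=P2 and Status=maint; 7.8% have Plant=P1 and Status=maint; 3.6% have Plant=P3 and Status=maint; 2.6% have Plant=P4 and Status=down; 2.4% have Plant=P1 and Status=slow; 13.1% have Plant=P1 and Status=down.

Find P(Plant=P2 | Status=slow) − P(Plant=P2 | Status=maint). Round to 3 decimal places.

-0.168

P(Status=slow) = 0.024 + 0.114 + 0.134 + 0.142 = 0.414; P(Plant=P2 | Status=slow) = 0.114/0.414 = 0.2754.
P(Status=maint) = 0.078 + 0.144 + 0.036 + 0.067 = 0.325; P(Plant=P2 | Status=maint) = 0.144/0.325 = 0.4431.
Difference = -0.168.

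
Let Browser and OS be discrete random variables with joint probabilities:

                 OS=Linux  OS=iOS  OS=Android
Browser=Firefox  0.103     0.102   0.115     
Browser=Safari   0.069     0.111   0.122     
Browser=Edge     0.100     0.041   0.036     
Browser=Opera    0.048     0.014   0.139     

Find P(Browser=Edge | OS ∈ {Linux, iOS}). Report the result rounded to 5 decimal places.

0.23980

P(OS=Linux) = 0.103 + 0.069 + 0.100 + 0.048 = 0.320.
P(OS=iOS) = 0.102 + 0.111 + 0.041 + 0.014 = 0.268.
P(OS ∈ {Linux, iOS}) = 0.320 + 0.268 = 0.588; P(Browser=Edge, OS ∈ {Linux, iOS}) = 0.100 + 0.041 = 0.141.
P(Browser=Edge | OS ∈ {Linux, iOS}) = 0.141/0.588 = 0.23980.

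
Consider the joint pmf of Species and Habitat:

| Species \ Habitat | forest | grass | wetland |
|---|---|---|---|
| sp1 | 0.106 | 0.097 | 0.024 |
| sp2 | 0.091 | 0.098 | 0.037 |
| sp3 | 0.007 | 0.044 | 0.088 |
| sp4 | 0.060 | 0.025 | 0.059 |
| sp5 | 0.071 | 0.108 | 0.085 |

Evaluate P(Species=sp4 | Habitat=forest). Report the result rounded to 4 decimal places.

0.1791

P(Habitat=forest) = 0.106 + 0.091 + 0.007 + 0.060 + 0.071 = 0.335.
P(Species=sp4 | Habitat=forest) = 0.060/0.335 = 0.1791.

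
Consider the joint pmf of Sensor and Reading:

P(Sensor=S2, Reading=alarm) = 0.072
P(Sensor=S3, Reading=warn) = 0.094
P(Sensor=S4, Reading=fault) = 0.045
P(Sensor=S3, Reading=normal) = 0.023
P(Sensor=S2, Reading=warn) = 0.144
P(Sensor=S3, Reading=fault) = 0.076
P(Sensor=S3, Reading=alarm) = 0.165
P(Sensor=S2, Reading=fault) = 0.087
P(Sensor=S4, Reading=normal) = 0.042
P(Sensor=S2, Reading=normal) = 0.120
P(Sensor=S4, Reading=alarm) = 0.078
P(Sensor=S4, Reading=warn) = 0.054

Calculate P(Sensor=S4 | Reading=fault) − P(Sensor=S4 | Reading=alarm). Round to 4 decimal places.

P(Reading=fault) = 0.087 + 0.076 + 0.045 = 0.208; P(Sensor=S4 | Reading=fault) = 0.045/0.208 = 0.21635.
P(Reading=alarm) = 0.072 + 0.165 + 0.078 = 0.315; P(Sensor=S4 | Reading=alarm) = 0.078/0.315 = 0.24762.
Difference = -0.0313.

-0.0313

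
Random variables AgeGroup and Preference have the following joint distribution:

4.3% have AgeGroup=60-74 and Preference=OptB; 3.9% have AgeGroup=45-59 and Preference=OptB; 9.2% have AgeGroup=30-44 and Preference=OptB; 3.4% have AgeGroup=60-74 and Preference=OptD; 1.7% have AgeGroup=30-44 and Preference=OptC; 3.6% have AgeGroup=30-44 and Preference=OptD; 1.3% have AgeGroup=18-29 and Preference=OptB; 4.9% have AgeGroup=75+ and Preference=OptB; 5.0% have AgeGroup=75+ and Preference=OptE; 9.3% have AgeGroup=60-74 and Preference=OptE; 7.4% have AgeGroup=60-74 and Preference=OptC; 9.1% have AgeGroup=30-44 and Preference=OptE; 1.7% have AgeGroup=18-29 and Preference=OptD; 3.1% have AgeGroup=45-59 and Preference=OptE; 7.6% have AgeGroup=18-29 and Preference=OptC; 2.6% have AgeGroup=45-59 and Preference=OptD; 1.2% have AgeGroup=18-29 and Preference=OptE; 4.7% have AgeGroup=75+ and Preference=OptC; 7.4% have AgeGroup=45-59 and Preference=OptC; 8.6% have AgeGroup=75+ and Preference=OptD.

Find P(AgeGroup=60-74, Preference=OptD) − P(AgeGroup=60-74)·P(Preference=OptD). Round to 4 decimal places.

P(AgeGroup=60-74) = 0.043 + 0.074 + 0.034 + 0.093 = 0.244.
P(Preference=OptD) = 0.017 + 0.036 + 0.026 + 0.034 + 0.086 = 0.199.
P(AgeGroup=60-74, Preference=OptD) − P(AgeGroup=60-74)P(Preference=OptD) = 0.034 − 0.244×0.199 = -0.0146.

-0.0146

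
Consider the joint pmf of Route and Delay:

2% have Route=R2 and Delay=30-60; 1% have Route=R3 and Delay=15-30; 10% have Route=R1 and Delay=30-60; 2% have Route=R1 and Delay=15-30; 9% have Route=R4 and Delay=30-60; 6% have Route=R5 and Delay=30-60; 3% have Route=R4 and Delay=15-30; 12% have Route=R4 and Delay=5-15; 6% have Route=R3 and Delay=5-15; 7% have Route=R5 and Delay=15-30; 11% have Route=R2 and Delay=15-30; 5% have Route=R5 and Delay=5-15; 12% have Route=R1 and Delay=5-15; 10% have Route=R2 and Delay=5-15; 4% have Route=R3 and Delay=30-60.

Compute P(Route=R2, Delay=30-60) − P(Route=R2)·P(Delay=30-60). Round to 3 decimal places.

P(Route=R2) = 0.10 + 0.11 + 0.02 = 0.23.
P(Delay=30-60) = 0.10 + 0.02 + 0.04 + 0.09 + 0.06 = 0.31.
P(Route=R2, Delay=30-60) − P(Route=R2)P(Delay=30-60) = 0.02 − 0.23×0.31 = -0.051.

-0.051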